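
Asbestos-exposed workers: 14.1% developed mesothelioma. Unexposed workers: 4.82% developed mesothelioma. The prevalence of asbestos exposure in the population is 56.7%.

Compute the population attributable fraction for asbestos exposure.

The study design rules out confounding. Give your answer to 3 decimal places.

p₁ = 0.141, p₀ = 0.0482.
Overall risk P(Y=1) = π·p₁ + (1−π)·p₀ = 0.567×0.141 + 0.433×0.0482 = 0.10082.
Under exogeneity, PAF = [P(Y=1) − p₀] / P(Y=1).
PAF = (0.10082 − 0.0482) / 0.10082 ≈ 0.5219

PAF ≈ 0.522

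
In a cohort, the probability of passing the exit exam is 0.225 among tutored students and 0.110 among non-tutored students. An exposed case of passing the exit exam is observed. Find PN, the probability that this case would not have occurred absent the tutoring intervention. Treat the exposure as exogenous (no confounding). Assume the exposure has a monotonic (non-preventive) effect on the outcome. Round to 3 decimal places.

Let p₁ = 0.225, p₀ = 0.11.
Under exogeneity and monotonicity, PN = (p₁ − p₀) / p₁.
PN = (0.225 − 0.11) / 0.225 = 0.115 / 0.225 ≈ 0.5111

PN ≈ 0.511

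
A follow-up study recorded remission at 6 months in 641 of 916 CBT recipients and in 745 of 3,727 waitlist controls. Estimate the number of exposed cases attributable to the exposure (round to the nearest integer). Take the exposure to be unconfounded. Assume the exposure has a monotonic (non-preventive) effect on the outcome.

about 458 cases

p₁ = P(outcome | exposed) = 641/916 = 0.69978
p₀ = P(outcome | unexposed) = 745/3727 = 0.19989
PN = (p₁ − p₀)/p₁ = (0.69978 − 0.19989) / 0.69978 ≈ 0.71435.
Attributable cases ≈ PN × (exposed cases) = 0.71435 × 641 ≈ 457.90.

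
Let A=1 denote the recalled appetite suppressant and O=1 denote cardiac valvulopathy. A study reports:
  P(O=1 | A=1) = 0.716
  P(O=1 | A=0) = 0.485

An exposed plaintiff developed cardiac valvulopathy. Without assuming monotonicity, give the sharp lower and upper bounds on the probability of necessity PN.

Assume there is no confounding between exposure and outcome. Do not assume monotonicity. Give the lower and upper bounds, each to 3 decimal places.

Let p₁ = 0.716, p₀ = 0.485.
Under exogeneity alone the bounds on PN are max{0,(p₁−p₀)/p₁} ≤ PN ≤ min{1,(1−p₀)/p₁}.
  lower = (p₁ − p₀)/p₁ = 0.231 / 0.716 ≈ 0.3226
  upper = min{1, (1 − p₀)/p₁} = 0.515 / 0.716 ≈ 0.7193

0.323 ≤ PN ≤ 0.719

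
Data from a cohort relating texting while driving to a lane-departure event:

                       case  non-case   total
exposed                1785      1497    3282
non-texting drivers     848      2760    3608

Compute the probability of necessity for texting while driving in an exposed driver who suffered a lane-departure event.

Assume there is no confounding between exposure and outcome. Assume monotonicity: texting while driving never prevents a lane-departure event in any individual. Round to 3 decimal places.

PN ≈ 0.568

p₁ = P(outcome | exposed) = 1785/3282 = 0.54388
p₀ = P(outcome | unexposed) = 848/3608 = 0.23503
Under exogeneity and monotonicity, PN = (p₁ − p₀)/p₁.
PN = (0.54388 − 0.23503) / 0.54388 ≈ 0.5679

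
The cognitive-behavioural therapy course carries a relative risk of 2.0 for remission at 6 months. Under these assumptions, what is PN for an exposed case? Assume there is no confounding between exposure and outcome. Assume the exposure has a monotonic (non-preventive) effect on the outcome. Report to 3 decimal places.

PN ≈ 0.500

Under exogeneity and monotonicity, PN = (RR − 1) / RR = 1 − 1/RR.
PN = (2.0 − 1) / 2.0 = 1 / 2.0 ≈ 0.5000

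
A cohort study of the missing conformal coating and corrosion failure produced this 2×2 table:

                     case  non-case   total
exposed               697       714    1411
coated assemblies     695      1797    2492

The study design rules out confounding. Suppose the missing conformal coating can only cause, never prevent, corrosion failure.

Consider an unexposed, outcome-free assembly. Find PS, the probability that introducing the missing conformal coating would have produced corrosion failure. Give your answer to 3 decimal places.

PS ≈ 0.298

p₁ = P(outcome | exposed) = 697/1411 = 0.49398
p₀ = P(outcome | unexposed) = 695/2492 = 0.27889
Under exogeneity and monotonicity, PS = (p₁ − p₀)/(1 − p₀).
PS = (0.49398 − 0.27889) / 0.72111 ≈ 0.2983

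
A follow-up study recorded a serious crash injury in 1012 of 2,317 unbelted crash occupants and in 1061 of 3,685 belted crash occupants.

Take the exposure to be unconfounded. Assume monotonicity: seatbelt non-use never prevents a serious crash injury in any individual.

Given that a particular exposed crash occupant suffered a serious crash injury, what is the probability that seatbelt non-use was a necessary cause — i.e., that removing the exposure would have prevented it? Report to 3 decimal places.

p₁ = P(outcome | exposed) = 1012/2317 = 0.43677
p₀ = P(outcome | unexposed) = 1061/3685 = 0.28792
Under exogeneity and monotonicity, PN = (p₁ − p₀) / p₁.
PN = (0.43677 − 0.28792) / 0.43677 = 0.14885 / 0.43677 ≈ 0.3408

PN ≈ 0.341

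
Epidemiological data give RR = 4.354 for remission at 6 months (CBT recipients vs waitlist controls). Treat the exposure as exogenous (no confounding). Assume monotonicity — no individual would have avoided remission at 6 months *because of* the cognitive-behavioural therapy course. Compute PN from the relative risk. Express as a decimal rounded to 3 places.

Under exogeneity and monotonicity, PN = (RR − 1) / RR = 1 − 1/RR.
PN = (4.354 − 1) / 4.354 = 3.354 / 4.354 ≈ 0.7703

PN ≈ 0.770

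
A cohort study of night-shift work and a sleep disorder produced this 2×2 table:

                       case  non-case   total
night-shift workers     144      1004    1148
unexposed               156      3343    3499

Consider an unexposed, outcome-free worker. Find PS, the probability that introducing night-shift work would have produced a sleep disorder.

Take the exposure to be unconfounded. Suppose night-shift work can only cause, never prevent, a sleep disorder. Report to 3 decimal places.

p₁ = P(outcome | exposed) = 144/1148 = 0.12544
p₀ = P(outcome | unexposed) = 156/3499 = 0.044584
Under exogeneity and monotonicity, PS = (p₁ − p₀) / (1 − p₀).
PS = (0.12544 − 0.044584) / (1 − 0.044584) = 0.080851 / 0.95542 ≈ 0.0846

PS ≈ 0.085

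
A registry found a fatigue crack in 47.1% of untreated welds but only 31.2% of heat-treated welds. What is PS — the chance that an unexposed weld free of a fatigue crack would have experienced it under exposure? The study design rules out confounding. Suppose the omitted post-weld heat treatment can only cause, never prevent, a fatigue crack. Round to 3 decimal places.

p₁ = 0.471, p₀ = 0.312.
Under exogeneity and monotonicity, PS = (p₁ − p₀) / (1 − p₀).
PS = (0.471 − 0.312) / (1 − 0.312) = 0.159 / 0.688 ≈ 0.2311

PS ≈ 0.231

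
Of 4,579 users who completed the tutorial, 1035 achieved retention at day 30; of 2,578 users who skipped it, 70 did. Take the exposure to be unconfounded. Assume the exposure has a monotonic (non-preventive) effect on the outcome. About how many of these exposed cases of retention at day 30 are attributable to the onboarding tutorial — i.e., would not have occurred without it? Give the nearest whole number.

about 911 cases

p₁ = P(outcome | exposed) = 1035/4579 = 0.22603
p₀ = P(outcome | unexposed) = 70/2578 = 0.027153
PN = (p₁ − p₀)/p₁ = (0.22603 − 0.027153) / 0.22603 ≈ 0.87987.
Attributable cases ≈ PN × (exposed cases) = 0.87987 × 1035 ≈ 910.67.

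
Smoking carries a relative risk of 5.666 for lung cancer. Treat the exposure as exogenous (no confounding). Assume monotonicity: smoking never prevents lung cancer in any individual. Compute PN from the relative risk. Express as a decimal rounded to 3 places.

PN ≈ 0.824

Under exogeneity and monotonicity, PN = (RR − 1) / RR = 1 − 1/RR.
PN = (5.666 − 1) / 5.666 = 4.666 / 5.666 ≈ 0.8235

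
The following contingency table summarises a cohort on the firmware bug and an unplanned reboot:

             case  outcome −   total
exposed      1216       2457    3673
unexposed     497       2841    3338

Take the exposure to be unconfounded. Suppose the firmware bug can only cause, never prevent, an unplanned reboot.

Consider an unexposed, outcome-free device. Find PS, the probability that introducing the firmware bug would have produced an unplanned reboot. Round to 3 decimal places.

PS ≈ 0.214

p₁ = P(outcome | exposed) = 1216/3673 = 0.33106
p₀ = P(outcome | unexposed) = 497/3338 = 0.14889
Under exogeneity and monotonicity, PS = (p₁ − p₀) / (1 − p₀).
PS = (0.33106 − 0.14889) / (1 − 0.14889) = 0.18217 / 0.85111 ≈ 0.2140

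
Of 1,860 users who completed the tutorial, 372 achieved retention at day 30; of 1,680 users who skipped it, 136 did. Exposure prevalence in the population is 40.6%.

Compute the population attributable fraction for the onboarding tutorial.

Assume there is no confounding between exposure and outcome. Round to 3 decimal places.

p₁ = P(outcome | exposed) = 372/1860 = 0.2
p₀ = P(outcome | unexposed) = 136/1680 = 0.080952
Overall risk P(Y=1) = π·p₁ + (1−π)·p₀ = 0.406×0.2 + 0.594×0.080952 = 0.12929.
Under exogeneity, PAF = [P(Y=1) − p₀] / P(Y=1).
PAF = (0.12929 − 0.080952) / 0.12929 ≈ 0.3738

PAF ≈ 0.374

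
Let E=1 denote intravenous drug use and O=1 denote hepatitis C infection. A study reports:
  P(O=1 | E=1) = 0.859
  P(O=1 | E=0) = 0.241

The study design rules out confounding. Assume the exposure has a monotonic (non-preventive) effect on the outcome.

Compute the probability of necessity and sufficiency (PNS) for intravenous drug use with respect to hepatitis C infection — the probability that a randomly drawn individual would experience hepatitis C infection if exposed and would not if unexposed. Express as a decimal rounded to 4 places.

Let p₁ = 0.859, p₀ = 0.241.
Under exogeneity and monotonicity, PNS = p₁ − p₀.
PNS = 0.859 − 0.241 = 0.618

PNS ≈ 0.6180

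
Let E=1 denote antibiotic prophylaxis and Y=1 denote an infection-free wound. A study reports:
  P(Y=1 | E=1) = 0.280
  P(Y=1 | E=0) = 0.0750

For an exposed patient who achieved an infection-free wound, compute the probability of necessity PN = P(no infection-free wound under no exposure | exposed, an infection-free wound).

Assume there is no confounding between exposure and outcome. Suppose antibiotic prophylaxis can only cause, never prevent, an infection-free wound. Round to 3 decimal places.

PN ≈ 0.732

Let p₁ = 0.28, p₀ = 0.075.
Under exogeneity and monotonicity, PN = (p₁ − p₀) / p₁.
PN = (0.28 − 0.075) / 0.28 = 0.205 / 0.28 ≈ 0.7321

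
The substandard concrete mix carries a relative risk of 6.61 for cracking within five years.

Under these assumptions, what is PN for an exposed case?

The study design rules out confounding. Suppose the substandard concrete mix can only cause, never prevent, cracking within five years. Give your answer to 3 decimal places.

Under exogeneity and monotonicity, PN = (RR − 1) / RR = 1 − 1/RR.
PN = (6.61 − 1) / 6.61 = 5.61 / 6.61 ≈ 0.8487

PN ≈ 0.849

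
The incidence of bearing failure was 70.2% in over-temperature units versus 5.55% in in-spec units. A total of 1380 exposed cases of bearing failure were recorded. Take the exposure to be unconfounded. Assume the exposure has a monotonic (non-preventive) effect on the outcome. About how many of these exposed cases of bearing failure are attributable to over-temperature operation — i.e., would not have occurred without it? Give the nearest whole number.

about 1271 cases

p₁ = 0.702, p₀ = 0.0555.
PN = (p₁ − p₀)/p₁ = (0.702 − 0.0555) / 0.702 ≈ 0.92094.
Attributable cases ≈ PN × (exposed cases) = 0.92094 × 1380 ≈ 1270.90.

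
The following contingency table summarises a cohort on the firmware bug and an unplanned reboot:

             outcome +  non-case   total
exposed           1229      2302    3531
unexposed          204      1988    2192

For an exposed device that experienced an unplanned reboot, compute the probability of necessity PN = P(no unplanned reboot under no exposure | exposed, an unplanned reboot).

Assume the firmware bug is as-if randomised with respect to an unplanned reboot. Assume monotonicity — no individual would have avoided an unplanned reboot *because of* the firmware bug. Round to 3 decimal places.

p₁ = P(outcome | exposed) = 1229/3531 = 0.34806
p₀ = P(outcome | unexposed) = 204/2192 = 0.093066
Under exogeneity and monotonicity, PN = (p₁ − p₀)/p₁.
PN = (0.34806 − 0.093066) / 0.34806 ≈ 0.7326

PN ≈ 0.733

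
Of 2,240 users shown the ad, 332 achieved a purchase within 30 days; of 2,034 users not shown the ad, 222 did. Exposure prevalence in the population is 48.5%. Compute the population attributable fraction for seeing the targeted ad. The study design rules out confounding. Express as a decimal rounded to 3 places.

PAF ≈ 0.148

p₁ = P(outcome | exposed) = 332/2240 = 0.14821
p₀ = P(outcome | unexposed) = 222/2034 = 0.10914
Overall risk P(Y=1) = π·p₁ + (1−π)·p₀ = 0.485×0.14821 + 0.515×0.10914 = 0.12809.
Under exogeneity, PAF = [P(Y=1) − p₀] / P(Y=1).
PAF = (0.12809 − 0.10914) / 0.12809 ≈ 0.1479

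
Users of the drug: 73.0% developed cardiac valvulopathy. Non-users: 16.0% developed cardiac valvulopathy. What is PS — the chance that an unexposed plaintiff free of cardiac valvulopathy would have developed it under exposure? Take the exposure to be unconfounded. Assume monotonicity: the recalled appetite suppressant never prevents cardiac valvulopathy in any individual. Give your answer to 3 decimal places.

p₁ = 0.73, p₀ = 0.16.
Under exogeneity and monotonicity, PS = (p₁ − p₀) / (1 − p₀).
PS = (0.73 − 0.16) / (1 − 0.16) = 0.57 / 0.84 ≈ 0.6786

PS ≈ 0.679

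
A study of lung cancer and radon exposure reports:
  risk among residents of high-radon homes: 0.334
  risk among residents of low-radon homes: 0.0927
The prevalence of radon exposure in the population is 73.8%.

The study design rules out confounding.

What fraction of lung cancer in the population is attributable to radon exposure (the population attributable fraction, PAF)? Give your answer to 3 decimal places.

Let p₁ = 0.334, p₀ = 0.0927.
Overall risk P(Y=1) = π·p₁ + (1−π)·p₀ = 0.738×0.334 + 0.262×0.0927 = 0.27078.
Under exogeneity, PAF = [P(Y=1) − p₀] / P(Y=1).
PAF = (0.27078 − 0.0927) / 0.27078 ≈ 0.6577

PAF ≈ 0.658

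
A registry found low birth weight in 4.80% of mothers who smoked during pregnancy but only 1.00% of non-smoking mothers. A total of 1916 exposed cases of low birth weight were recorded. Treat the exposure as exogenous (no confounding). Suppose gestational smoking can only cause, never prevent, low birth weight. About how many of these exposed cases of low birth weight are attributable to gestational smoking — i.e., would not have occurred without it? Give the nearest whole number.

p₁ = 0.048, p₀ = 0.01.
PN = (p₁ − p₀)/p₁ = (0.048 − 0.01) / 0.048 ≈ 0.79167.
Attributable cases ≈ PN × (exposed cases) = 0.79167 × 1916 ≈ 1516.83.

about 1517 cases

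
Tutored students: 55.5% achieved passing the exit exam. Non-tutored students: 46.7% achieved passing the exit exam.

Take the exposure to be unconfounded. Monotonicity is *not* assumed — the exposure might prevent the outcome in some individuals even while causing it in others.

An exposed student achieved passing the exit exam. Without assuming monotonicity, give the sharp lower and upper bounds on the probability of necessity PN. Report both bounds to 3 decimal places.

0.159 ≤ PN ≤ 0.960

p₁ = 0.555, p₀ = 0.467.
Under exogeneity alone the bounds on PN are max{0,(p₁−p₀)/p₁} ≤ PN ≤ min{1,(1−p₀)/p₁}.
  lower = (p₁ − p₀)/p₁ = 0.088 / 0.555 ≈ 0.1586
  upper = min{1, (1 − p₀)/p₁} = 0.533 / 0.555 ≈ 0.9604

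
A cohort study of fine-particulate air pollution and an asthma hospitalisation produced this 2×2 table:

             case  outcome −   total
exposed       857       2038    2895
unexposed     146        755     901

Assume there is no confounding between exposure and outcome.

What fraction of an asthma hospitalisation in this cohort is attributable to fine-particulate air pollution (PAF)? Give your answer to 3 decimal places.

PAF ≈ 0.387

p₁ = P(outcome | exposed) = 857/2895 = 0.29603
p₀ = P(outcome | unexposed) = 146/901 = 0.16204
Exposure prevalence π = 2895/3796 = 0.76264; overall risk P(Y=1) = 0.26423.
Under exogeneity, PAF = [P(Y=1) − p₀]/P(Y=1).
PAF = (0.26423 − 0.16204) / 0.26423 ≈ 0.3867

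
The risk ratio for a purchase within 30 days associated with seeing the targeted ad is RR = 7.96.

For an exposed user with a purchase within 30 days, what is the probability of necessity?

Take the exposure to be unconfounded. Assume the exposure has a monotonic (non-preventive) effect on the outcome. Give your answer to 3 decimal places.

Under exogeneity and monotonicity, PN = (RR − 1) / RR = 1 − 1/RR.
PN = (7.96 − 1) / 7.96 = 6.96 / 7.96 ≈ 0.8744

PN ≈ 0.874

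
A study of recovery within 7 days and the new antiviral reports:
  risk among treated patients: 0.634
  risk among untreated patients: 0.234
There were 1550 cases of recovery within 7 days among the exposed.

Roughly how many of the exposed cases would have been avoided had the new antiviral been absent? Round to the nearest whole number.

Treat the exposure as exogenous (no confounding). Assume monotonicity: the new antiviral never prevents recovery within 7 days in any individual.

about 978 cases

Let p₁ = 0.634, p₀ = 0.234.
PN = (p₁ − p₀)/p₁ = (0.634 − 0.234) / 0.634 ≈ 0.63091.
Attributable cases ≈ PN × (exposed cases) = 0.63091 × 1550 ≈ 977.92.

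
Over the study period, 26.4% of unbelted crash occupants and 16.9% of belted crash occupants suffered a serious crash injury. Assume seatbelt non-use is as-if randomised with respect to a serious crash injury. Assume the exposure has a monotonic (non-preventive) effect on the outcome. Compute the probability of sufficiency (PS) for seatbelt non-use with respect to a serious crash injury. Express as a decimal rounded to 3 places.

PS ≈ 0.114

p₁ = 0.264, p₀ = 0.169.
Under exogeneity and monotonicity, PS = (p₁ − p₀) / (1 − p₀).
PS = (0.264 − 0.169) / (1 − 0.169) = 0.095 / 0.831 ≈ 0.1143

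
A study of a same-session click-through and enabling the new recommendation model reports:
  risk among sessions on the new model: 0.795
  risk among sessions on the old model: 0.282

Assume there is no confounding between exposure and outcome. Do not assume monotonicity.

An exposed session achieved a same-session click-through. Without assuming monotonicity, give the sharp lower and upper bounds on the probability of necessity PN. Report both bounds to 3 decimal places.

Let p₁ = 0.795, p₀ = 0.282.
Under exogeneity alone the bounds on PN are max{0,(p₁−p₀)/p₁} ≤ PN ≤ min{1,(1−p₀)/p₁}.
  lower = (p₁ − p₀)/p₁ = 0.513 / 0.795 ≈ 0.6453
  upper = min{1, (1 − p₀)/p₁} = 0.718 / 0.795 ≈ 0.9031

0.645 ≤ PN ≤ 0.903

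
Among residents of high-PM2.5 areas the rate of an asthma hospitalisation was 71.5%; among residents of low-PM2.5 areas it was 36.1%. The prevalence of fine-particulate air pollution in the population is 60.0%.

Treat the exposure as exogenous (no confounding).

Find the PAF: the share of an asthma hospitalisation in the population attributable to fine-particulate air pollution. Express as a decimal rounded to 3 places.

PAF ≈ 0.370

p₁ = 0.715, p₀ = 0.361.
Overall risk P(Y=1) = π·p₁ + (1−π)·p₀ = 0.6×0.715 + 0.4×0.361 = 0.5734.
Under exogeneity, PAF = [P(Y=1) − p₀] / P(Y=1).
PAF = (0.5734 − 0.361) / 0.5734 ≈ 0.3704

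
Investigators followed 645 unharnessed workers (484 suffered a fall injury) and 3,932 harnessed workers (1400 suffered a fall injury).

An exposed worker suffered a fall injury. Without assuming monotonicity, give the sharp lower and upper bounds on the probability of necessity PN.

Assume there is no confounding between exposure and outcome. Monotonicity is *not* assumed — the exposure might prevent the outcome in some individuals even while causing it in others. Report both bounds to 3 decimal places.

p₁ = P(outcome | exposed) = 484/645 = 0.75039
p₀ = P(outcome | unexposed) = 1400/3932 = 0.35605
Under exogeneity alone the bounds on PN are max{0,(p₁−p₀)/p₁} ≤ PN ≤ min{1,(1−p₀)/p₁}.
  lower = (p₁ − p₀)/p₁ = 0.39433 / 0.75039 ≈ 0.5255
  upper = min{1, (1 − p₀)/p₁} = 0.64395 / 0.75039 ≈ 0.8582

0.526 ≤ PN ≤ 0.858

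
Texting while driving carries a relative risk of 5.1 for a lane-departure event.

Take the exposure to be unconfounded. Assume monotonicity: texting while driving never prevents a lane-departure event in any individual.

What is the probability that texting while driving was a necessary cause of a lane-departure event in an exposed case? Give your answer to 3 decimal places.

Under exogeneity and monotonicity, PN = (RR − 1) / RR = 1 − 1/RR.
PN = (5.1 − 1) / 5.1 = 4.1 / 5.1 ≈ 0.8039

PN ≈ 0.804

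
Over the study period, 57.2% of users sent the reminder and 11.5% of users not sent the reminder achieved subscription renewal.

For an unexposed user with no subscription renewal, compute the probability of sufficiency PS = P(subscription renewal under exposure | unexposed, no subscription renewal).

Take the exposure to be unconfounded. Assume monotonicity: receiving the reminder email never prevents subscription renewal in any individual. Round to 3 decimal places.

p₁ = 0.572, p₀ = 0.115.
Under exogeneity and monotonicity, PS = (p₁ − p₀) / (1 − p₀).
PS = (0.572 − 0.115) / (1 − 0.115) = 0.457 / 0.885 ≈ 0.5164

PS ≈ 0.516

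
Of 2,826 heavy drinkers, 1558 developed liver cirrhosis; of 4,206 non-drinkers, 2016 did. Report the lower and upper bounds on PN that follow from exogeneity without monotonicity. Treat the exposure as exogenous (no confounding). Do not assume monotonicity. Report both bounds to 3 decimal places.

p₁ = P(outcome | exposed) = 1558/2826 = 0.55131
p₀ = P(outcome | unexposed) = 2016/4206 = 0.47932
Under exogeneity alone the bounds on PN are max{0,(p₁−p₀)/p₁} ≤ PN ≤ min{1,(1−p₀)/p₁}.
  lower = (p₁ − p₀)/p₁ = 0.071994 / 0.55131 ≈ 0.1306
  upper = min{1, (1 − p₀)/p₁} = 0.52068 / 0.55131 ≈ 0.9445

0.131 ≤ PN ≤ 0.944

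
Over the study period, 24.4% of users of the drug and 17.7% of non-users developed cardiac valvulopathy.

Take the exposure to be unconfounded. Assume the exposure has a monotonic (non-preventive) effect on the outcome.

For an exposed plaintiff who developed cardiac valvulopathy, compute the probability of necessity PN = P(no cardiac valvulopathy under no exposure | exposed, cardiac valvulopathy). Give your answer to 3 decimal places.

PN ≈ 0.275

p₁ = 0.244, p₀ = 0.177.
Under exogeneity and monotonicity, PN = (p₁ − p₀) / p₁.
PN = (0.244 − 0.177) / 0.244 = 0.067 / 0.244 ≈ 0.2746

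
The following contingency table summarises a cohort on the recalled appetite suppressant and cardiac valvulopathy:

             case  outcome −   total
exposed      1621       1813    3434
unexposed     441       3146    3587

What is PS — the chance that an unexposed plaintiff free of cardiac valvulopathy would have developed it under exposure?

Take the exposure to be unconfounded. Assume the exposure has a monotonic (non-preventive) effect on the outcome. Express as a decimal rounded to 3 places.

p₁ = P(outcome | exposed) = 1621/3434 = 0.47204
p₀ = P(outcome | unexposed) = 441/3587 = 0.12294
Under exogeneity and monotonicity, PS = (p₁ − p₀) / (1 − p₀).
PS = (0.47204 − 0.12294) / (1 − 0.12294) = 0.3491 / 0.87706 ≈ 0.3980

PS ≈ 0.398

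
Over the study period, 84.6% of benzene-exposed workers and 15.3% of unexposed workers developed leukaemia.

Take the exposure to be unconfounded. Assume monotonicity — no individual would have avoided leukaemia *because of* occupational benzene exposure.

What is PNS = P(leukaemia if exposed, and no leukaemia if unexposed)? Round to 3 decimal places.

PNS ≈ 0.693

p₁ = 0.846, p₀ = 0.153.
Under exogeneity and monotonicity, PNS = p₁ − p₀.
PNS = 0.846 − 0.153 = 0.693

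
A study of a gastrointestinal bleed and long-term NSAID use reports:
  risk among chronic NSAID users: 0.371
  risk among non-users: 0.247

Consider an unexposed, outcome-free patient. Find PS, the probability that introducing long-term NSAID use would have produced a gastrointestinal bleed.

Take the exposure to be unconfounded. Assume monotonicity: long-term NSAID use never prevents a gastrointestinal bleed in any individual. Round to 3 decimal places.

PS ≈ 0.165

Let p₁ = 0.371, p₀ = 0.247.
Under exogeneity and monotonicity, PS = (p₁ − p₀) / (1 − p₀).
PS = (0.371 − 0.247) / (1 − 0.247) = 0.124 / 0.753 ≈ 0.1647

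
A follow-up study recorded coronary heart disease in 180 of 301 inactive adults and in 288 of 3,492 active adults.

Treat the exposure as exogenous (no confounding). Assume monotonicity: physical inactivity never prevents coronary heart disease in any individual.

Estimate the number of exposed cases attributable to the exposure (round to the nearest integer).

p₁ = P(outcome | exposed) = 180/301 = 0.59801
p₀ = P(outcome | unexposed) = 288/3492 = 0.082474
PN = (p₁ − p₀)/p₁ = (0.59801 − 0.082474) / 0.59801 ≈ 0.86208.
Attributable cases ≈ PN × (exposed cases) = 0.86208 × 180 ≈ 155.18.

about 155 cases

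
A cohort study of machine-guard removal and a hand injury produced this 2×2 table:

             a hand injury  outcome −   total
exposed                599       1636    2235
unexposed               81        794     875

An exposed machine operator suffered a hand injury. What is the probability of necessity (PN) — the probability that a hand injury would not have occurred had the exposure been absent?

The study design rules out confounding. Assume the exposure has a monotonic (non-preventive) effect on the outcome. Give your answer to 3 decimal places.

p₁ = P(outcome | exposed) = 599/2235 = 0.26801
p₀ = P(outcome | unexposed) = 81/875 = 0.092571
Under exogeneity and monotonicity, PN = (p₁ − p₀) / p₁.
PN = (0.26801 − 0.092571) / 0.26801 = 0.17544 / 0.26801 ≈ 0.6546

PN ≈ 0.655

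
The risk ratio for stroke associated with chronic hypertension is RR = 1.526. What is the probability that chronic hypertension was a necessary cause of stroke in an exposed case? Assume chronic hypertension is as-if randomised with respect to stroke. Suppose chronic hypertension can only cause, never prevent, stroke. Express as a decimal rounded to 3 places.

PN ≈ 0.345

Under exogeneity and monotonicity, PN = (RR − 1) / RR = 1 − 1/RR.
PN = (1.526 − 1) / 1.526 = 0.526 / 1.526 ≈ 0.3447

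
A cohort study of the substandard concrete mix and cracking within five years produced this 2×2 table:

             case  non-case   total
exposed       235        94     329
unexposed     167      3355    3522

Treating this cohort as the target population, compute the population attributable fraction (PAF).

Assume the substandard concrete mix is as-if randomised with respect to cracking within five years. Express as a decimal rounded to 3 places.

PAF ≈ 0.546

p₁ = P(outcome | exposed) = 235/329 = 0.71429
p₀ = P(outcome | unexposed) = 167/3522 = 0.047416
Exposure prevalence π = 329/3851 = 0.085432; overall risk P(Y=1) = 0.10439.
Under exogeneity, PAF = [P(Y=1) − p₀]/P(Y=1).
PAF = (0.10439 − 0.047416) / 0.10439 ≈ 0.5458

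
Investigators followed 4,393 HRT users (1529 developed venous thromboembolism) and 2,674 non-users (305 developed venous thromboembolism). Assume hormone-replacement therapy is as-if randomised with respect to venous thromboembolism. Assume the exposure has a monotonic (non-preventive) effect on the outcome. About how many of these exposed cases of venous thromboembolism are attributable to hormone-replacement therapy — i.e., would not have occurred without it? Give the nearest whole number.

p₁ = P(outcome | exposed) = 1529/4393 = 0.34805
p₀ = P(outcome | unexposed) = 305/2674 = 0.11406
PN = (p₁ − p₀)/p₁ = (0.34805 − 0.11406) / 0.34805 ≈ 0.67229.
Attributable cases ≈ PN × (exposed cases) = 0.67229 × 1529 ≈ 1027.93.

about 1028 cases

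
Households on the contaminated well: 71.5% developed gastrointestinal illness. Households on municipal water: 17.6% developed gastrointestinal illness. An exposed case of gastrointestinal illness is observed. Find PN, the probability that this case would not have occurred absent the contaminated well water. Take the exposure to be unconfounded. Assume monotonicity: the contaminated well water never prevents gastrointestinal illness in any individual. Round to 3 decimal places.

p₁ = 0.715, p₀ = 0.176.
Under exogeneity and monotonicity, PN = (p₁ − p₀) / p₁.
PN = (0.715 − 0.176) / 0.715 = 0.539 / 0.715 ≈ 0.7538

PN ≈ 0.754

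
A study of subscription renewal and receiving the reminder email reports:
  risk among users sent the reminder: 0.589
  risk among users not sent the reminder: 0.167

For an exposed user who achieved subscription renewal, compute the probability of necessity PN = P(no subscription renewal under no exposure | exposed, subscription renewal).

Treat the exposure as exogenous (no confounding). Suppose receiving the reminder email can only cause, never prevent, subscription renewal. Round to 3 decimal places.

Let p₁ = 0.589, p₀ = 0.167.
Under exogeneity and monotonicity, PN = (p₁ − p₀) / p₁.
PN = (0.589 − 0.167) / 0.589 = 0.422 / 0.589 ≈ 0.7165

PN ≈ 0.716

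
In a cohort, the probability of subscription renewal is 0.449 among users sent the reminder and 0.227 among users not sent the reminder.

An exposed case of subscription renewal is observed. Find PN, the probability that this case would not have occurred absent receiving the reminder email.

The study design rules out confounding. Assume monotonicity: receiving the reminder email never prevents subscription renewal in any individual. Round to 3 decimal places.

PN ≈ 0.494

Let p₁ = 0.449, p₀ = 0.227.
Under exogeneity and monotonicity, PN = (p₁ − p₀) / p₁.
PN = (0.449 − 0.227) / 0.449 = 0.222 / 0.449 ≈ 0.4944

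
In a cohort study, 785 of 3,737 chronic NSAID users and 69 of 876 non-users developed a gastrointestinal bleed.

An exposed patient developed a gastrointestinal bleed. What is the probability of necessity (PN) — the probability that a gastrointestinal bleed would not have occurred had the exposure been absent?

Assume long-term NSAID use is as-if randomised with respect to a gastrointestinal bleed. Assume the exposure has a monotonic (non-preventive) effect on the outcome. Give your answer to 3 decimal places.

p₁ = P(outcome | exposed) = 785/3737 = 0.21006
p₀ = P(outcome | unexposed) = 69/876 = 0.078767
Under exogeneity and monotonicity, PN = (p₁ − p₀) / p₁.
PN = (0.21006 − 0.078767) / 0.21006 = 0.13129 / 0.21006 ≈ 0.6250

PN ≈ 0.625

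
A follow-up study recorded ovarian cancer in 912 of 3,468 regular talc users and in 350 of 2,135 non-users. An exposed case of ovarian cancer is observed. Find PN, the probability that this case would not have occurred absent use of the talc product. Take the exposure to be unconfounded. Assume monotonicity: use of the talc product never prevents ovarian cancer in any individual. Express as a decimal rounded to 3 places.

PN ≈ 0.377

p₁ = P(outcome | exposed) = 912/3468 = 0.26298
p₀ = P(outcome | unexposed) = 350/2135 = 0.16393
Under exogeneity and monotonicity, PN = (p₁ − p₀) / p₁.
PN = (0.26298 − 0.16393) / 0.26298 = 0.099041 / 0.26298 ≈ 0.3766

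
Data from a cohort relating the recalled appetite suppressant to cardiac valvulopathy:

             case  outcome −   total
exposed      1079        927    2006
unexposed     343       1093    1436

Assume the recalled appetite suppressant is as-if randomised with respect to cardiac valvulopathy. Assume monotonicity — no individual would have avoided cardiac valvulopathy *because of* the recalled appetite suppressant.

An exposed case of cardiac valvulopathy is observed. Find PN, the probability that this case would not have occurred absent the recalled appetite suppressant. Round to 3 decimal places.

PN ≈ 0.556

p₁ = P(outcome | exposed) = 1079/2006 = 0.53789
p₀ = P(outcome | unexposed) = 343/1436 = 0.23886
Under exogeneity and monotonicity, PN = (p₁ − p₀)/p₁.
PN = (0.53789 − 0.23886) / 0.53789 ≈ 0.5559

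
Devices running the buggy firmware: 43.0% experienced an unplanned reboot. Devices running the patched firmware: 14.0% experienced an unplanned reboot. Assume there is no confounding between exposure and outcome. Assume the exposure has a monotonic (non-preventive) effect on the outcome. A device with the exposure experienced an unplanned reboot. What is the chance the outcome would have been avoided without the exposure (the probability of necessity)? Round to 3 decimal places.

PN ≈ 0.674

p₁ = 0.43, p₀ = 0.14.
Under exogeneity and monotonicity, PN = (p₁ − p₀) / p₁.
PN = (0.43 − 0.14) / 0.43 = 0.29 / 0.43 ≈ 0.6744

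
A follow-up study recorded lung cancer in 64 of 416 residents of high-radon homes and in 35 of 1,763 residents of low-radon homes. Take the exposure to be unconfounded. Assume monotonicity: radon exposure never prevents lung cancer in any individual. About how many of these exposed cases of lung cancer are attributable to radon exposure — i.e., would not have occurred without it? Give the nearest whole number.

p₁ = P(outcome | exposed) = 64/416 = 0.15385
p₀ = P(outcome | unexposed) = 35/1763 = 0.019853
PN = (p₁ − p₀)/p₁ = (0.15385 − 0.019853) / 0.15385 ≈ 0.87096.
Attributable cases ≈ PN × (exposed cases) = 0.87096 × 64 ≈ 55.74.

about 56 cases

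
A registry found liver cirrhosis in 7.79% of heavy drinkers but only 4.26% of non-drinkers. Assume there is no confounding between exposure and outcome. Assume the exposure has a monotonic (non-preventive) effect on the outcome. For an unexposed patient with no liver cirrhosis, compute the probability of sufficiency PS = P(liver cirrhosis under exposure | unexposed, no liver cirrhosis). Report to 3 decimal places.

PS ≈ 0.037

p₁ = 0.0779, p₀ = 0.0426.
Under exogeneity and monotonicity, PS = (p₁ − p₀) / (1 − p₀).
PS = (0.0779 − 0.0426) / (1 − 0.0426) = 0.0353 / 0.9574 ≈ 0.0369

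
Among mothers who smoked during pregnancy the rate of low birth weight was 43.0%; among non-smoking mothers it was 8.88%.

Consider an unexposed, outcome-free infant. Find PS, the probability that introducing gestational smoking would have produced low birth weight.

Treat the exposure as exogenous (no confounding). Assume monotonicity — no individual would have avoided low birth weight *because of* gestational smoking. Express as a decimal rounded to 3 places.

PS ≈ 0.374

p₁ = 0.43, p₀ = 0.0888.
Under exogeneity and monotonicity, PS = (p₁ − p₀) / (1 − p₀).
PS = (0.43 − 0.0888) / (1 − 0.0888) = 0.3412 / 0.9112 ≈ 0.3745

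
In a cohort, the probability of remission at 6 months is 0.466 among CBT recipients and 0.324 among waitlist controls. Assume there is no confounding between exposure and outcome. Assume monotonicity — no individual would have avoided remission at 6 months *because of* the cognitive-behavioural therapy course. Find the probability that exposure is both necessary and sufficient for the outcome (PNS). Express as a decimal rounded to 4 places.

Let p₁ = 0.466, p₀ = 0.324.
Under exogeneity and monotonicity, PNS = p₁ − p₀.
PNS = 0.466 − 0.324 = 0.142

PNS ≈ 0.1420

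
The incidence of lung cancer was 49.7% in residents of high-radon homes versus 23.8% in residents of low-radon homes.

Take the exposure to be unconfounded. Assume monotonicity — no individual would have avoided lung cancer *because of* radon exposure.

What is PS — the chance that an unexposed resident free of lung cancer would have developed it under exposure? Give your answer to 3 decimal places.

p₁ = 0.497, p₀ = 0.238.
Under exogeneity and monotonicity, PS = (p₁ − p₀) / (1 − p₀).
PS = (0.497 − 0.238) / (1 − 0.238) = 0.259 / 0.762 ≈ 0.3399

PS ≈ 0.340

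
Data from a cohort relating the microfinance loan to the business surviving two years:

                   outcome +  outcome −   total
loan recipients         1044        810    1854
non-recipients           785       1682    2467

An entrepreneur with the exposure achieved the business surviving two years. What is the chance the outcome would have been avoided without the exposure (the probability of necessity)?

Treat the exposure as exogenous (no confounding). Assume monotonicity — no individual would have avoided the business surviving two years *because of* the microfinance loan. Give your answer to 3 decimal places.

p₁ = P(outcome | exposed) = 1044/1854 = 0.56311
p₀ = P(outcome | unexposed) = 785/2467 = 0.3182
Under exogeneity and monotonicity, PN = (p₁ − p₀)/p₁.
PN = (0.56311 − 0.3182) / 0.56311 ≈ 0.4349

PN ≈ 0.435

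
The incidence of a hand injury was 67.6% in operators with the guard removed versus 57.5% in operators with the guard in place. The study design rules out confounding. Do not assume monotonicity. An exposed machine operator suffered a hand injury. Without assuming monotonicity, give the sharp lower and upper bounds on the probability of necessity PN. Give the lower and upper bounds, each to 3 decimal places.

0.149 ≤ PN ≤ 0.629

p₁ = 0.676, p₀ = 0.575.
Under exogeneity alone the bounds on PN are max{0,(p₁−p₀)/p₁} ≤ PN ≤ min{1,(1−p₀)/p₁}.
  lower = (p₁ − p₀)/p₁ = 0.101 / 0.676 ≈ 0.1494
  upper = min{1, (1 − p₀)/p₁} = 0.425 / 0.676 ≈ 0.6287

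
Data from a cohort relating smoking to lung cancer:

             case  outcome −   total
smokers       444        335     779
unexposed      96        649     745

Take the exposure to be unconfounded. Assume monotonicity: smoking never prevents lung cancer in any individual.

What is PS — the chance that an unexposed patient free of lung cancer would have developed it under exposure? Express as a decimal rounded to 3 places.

p₁ = P(outcome | exposed) = 444/779 = 0.56996
p₀ = P(outcome | unexposed) = 96/745 = 0.12886
Under exogeneity and monotonicity, PS = (p₁ − p₀) / (1 − p₀).
PS = (0.56996 − 0.12886) / (1 − 0.12886) = 0.4411 / 0.87114 ≈ 0.5064

PS ≈ 0.506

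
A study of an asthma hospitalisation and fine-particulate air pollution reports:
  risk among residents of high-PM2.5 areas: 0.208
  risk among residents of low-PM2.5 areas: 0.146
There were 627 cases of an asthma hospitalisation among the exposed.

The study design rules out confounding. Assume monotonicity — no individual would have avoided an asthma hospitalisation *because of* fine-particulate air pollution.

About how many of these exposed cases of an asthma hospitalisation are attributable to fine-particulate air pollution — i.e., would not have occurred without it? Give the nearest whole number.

Let p₁ = 0.208, p₀ = 0.146.
PN = (p₁ − p₀)/p₁ = (0.208 − 0.146) / 0.208 ≈ 0.29808.
Attributable cases ≈ PN × (exposed cases) = 0.29808 × 627 ≈ 186.89.

about 187 cases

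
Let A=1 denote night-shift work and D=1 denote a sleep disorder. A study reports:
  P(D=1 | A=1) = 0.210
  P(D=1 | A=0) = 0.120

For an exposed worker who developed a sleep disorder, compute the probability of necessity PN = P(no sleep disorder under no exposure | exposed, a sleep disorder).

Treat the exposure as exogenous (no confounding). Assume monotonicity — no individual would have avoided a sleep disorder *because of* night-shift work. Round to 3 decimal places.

Let p₁ = 0.21, p₀ = 0.12.
Under exogeneity and monotonicity, PN = (p₁ − p₀) / p₁.
PN = (0.21 − 0.12) / 0.21 = 0.09 / 0.21 ≈ 0.4286

PN ≈ 0.429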